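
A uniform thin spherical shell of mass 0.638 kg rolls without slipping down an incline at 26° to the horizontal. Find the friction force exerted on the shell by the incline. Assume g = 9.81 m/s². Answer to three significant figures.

f ≈ 1.10 N

Here I = (2/3)MR², so the shape factor k = I/(MR²) = 2/3.
Translational: Mg sinθ − f = Ma. Rotational about the CM: fR = Iα = kMRa, so f = kMa.
Combining, a = g sinθ/(1+k) and f = kMa = kMg sinθ/(1+k).
f = (2/3) × 0.638 × 9.81 × sin26° / 1.667 ≈ 1.10 N.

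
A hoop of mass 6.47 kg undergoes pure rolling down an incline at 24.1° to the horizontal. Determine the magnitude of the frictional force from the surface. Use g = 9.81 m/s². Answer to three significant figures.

With I = MR², the ratio k = I/(MR²) is 1.
Translational: Mg sinθ − f = Ma. Rotational about the CM: fR = Iα = kMRa, so f = kMa.
Combining, a = g sinθ/(1+k) and f = kMa = kMg sinθ/(1+k).
f = 1 × 6.47 × 9.81 × sin24.1° / 2 ≈ 13.0 N.

f ≈ 13.0 N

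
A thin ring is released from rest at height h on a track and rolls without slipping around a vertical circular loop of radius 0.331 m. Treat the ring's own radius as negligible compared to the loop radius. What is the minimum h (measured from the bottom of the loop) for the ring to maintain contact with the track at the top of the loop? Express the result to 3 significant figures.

h_min ≈ 0.993 m

With I = MR², the ratio k = I/(MR²) is 1.
At the top of the loop, the minimum-contact condition is Mg = Mv_top²/r, so v_top² = gr.
With ω = v/R, the kinetic energy at speed v is ½(1+k)Mv² = Mv².
Energy conservation from release (height h) to the top (height 2r): Mgh = Mg(2r) + M·gr.
Thus h_min = 2r + (1+k)r/2 = r(2 + 2/2) = 0.331 × 3 ≈ 0.993 m.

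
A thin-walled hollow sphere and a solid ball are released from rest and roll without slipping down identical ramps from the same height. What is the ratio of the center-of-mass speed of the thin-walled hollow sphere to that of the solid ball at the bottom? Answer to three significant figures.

v_ratio ≈ 0.917

Each satisfies Mgh = ½(1+k)Mv² with k = I/(MR²), so v ∝ 1/√(1+k).
For the thin-walled hollow sphere k = 2/3; for the solid ball k = 0.4.
v₁/v₂ = √((1+k₂)/(1+k₁)) = √(1.4/1.667) ≈ 0.917.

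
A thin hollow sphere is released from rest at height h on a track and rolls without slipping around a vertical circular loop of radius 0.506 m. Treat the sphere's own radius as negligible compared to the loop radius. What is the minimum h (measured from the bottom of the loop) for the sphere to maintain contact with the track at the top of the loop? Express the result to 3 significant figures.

h_min ≈ 1.43 m

For this body I = (2/3)MR², i.e. k = I/(MR²) = 2/3.
At the top, contact is just lost when gravity alone supplies the centripetal force: Mg = Mv_top²/r, i.e. v_top² = gr.
With ω = v/R, the kinetic energy at speed v is ½(1+k)Mv² = (5/6)Mv².
Energy conservation from release (height h) to the top (height 2r): Mgh = Mg(2r) + (5/6)M·gr.
Thus h_min = 2r + (1+k)r/2 = r(2 + 1.667/2) = 0.506 × 2.833 ≈ 1.43 m.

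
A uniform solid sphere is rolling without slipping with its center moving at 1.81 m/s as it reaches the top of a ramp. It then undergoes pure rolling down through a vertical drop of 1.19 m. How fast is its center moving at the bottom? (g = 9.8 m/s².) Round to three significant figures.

With I = (2/5)MR², the ratio k = I/(MR²) is 0.4.
Pure rolling means v = ωR; then KE = ½Mv² + ½I(v/R)² = ½(1+k)Mv² = (7/10)Mv².
Conserving energy between top and bottom: (7/10)Mv² = (7/10)Mv₀² + Mgh, hence v² = v₀² + 2gh/(1+k).
v = √(1.81² + 2×9.8×1.19/1.4) = √19.94 ≈ 4.46 m/s.

v ≈ 4.46 m/s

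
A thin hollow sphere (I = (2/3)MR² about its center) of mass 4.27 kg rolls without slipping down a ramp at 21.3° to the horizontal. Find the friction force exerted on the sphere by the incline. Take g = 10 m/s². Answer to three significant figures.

f ≈ 6.20 N

Here I = (2/3)MR², so the shape factor k = I/(MR²) = 2/3.
Translational: Mg sinθ − f = Ma. Rotational about the CM: fR = Iα = kMRa, so f = kMa.
Combining, a = g sinθ/(1+k) and f = kMa = kMg sinθ/(1+k).
f = (2/3) × 4.27 × 10 × sin21.3° / 1.667 ≈ 6.20 N.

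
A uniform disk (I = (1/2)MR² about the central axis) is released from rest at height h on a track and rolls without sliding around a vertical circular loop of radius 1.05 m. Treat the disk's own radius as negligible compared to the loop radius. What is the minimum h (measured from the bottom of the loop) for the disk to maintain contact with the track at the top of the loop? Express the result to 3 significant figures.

Here I = (1/2)MR², so the shape factor k = I/(MR²) = 0.5.
At the top, contact is just lost when gravity alone supplies the centripetal force: Mg = Mv_top²/r, i.e. v_top² = gr.
With ω = v/R, the kinetic energy at speed v is ½(1+k)Mv² = (3/4)Mv².
Energy conservation from release (height h) to the top (height 2r): Mgh = Mg(2r) + (3/4)M·gr.
Thus h_min = 2r + (1+k)r/2 = r(2 + 1.5/2) = 1.05 × 2.75 ≈ 2.89 m.

h_min ≈ 2.89 m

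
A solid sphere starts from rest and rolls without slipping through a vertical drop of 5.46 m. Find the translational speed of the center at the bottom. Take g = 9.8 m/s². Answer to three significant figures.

v ≈ 8.74 m/s

The moment of inertia is (2/5)MR², giving k ≡ I/(MR²) = 0.4.
The rolling condition ω = v/R makes the rotational term ½I(v/R)² = ½kMv², so KE_total = ½(1+k)Mv² = (7/10)Mv².
Setting Mgh = (7/10)Mv² gives v = √(2gh/(1+k)) = √(2·9.8·5.46/1.4) ≈ 8.74 m/s.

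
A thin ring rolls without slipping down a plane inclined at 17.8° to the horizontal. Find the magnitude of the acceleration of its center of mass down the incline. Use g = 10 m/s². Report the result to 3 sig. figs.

a ≈ 1.53 m/s²

For this body I = MR², i.e. k = I/(MR²) = 1.
Translational: Mg sinθ − f = Ma. Rotational about the CM: fR = Iα = kMRa, so f = kMa.
Eliminating f: Mg sinθ = (1+k)Ma, so a = g sinθ/(1+k) = 10 × sin17.8° / 2 ≈ 1.53 m/s².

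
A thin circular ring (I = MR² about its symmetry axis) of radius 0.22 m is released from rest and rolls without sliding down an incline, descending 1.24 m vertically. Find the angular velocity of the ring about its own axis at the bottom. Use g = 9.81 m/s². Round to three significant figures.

ω ≈ 15.9 rad/s

With I = MR², the ratio k = I/(MR²) is 1.
The rolling condition ω = v/R makes the rotational term ½I(v/R)² = ½kMv², so KE_total = ½(1+k)Mv² = Mv².
Energy conservation Mgh = ½(1+k)Mv² gives v = √(2gh/(1+k)) = √(2 × 9.81 × 1.24 / 2) = 3.488 m/s.
Then ω = v/R = 3.488 / 0.22 ≈ 15.9 rad/s.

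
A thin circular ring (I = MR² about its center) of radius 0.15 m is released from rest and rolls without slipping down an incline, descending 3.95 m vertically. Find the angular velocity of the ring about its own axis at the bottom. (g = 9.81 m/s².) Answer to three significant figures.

Here I = MR², so the shape factor k = I/(MR²) = 1.
Pure rolling means v = ωR; then KE = ½Mv² + ½I(v/R)² = ½(1+k)Mv² = Mv².
Energy conservation Mgh = ½(1+k)Mv² gives v = √(2gh/(1+k)) = √(2 × 9.81 × 3.95 / 2) = 6.225 m/s.
Then ω = v/R = 6.225 / 0.15 ≈ 41.5 rad/s.

ω ≈ 41.5 rad/s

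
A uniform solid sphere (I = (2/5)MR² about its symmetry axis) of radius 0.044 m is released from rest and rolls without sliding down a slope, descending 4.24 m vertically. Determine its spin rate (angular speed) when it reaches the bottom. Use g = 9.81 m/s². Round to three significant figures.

Here I = (2/5)MR², so the shape factor k = I/(MR²) = 0.4.
Since it rolls without slipping, ω = v/R and KE = ½Mv² + ½Iω² = ½(1+k)Mv² = (7/10)Mv².
Energy conservation Mgh = ½(1+k)Mv² gives v = √(2gh/(1+k)) = √(2 × 9.81 × 4.24 / 1.4) = 7.708 m/s.
Then ω = v/R = 7.708 / 0.044 ≈ 175 rad/s.

ω ≈ 175 rad/s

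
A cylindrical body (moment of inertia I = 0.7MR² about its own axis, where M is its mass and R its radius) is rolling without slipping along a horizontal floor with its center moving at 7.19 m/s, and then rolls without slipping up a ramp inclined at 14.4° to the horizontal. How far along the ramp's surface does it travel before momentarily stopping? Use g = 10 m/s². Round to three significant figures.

d ≈ 17.7 m

The moment of inertia is 0.7MR², giving k ≡ I/(MR²) = 0.7.
Since it rolls without slipping, ω = v/R and KE = ½Mv² + ½Iω² = ½(1+k)Mv² = (17/20)Mv².
Setting this equal to Mgh gives the vertical rise h = (1+k)v₀²/(2g) = 1.7×7.19²/(2×10) = 4.394 m.
The distance along the slope is d = h/sinθ = 4.394/sin14.4° ≈ 17.7 m.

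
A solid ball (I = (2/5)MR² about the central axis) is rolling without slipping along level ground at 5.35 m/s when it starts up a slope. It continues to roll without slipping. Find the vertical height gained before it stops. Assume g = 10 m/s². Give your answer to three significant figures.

h ≈ 2.00 m

The moment of inertia is (2/5)MR², giving k ≡ I/(MR²) = 0.4.
The rolling condition ω = v/R makes the rotational term ½I(v/R)² = ½kMv², so KE_total = ½(1+k)Mv² = (7/10)Mv².
At the top the kinetic energy is zero, so (7/10)Mv₀² = Mgh.
Thus h = (1+k)v₀²/(2g) = 1.4 × 5.35² / (2 × 10) ≈ 2.00 m.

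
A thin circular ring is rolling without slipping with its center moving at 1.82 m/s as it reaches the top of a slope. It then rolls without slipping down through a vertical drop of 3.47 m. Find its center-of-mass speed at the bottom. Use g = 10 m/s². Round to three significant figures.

For this body I = MR², i.e. k = I/(MR²) = 1.
Pure rolling means v = ωR; then KE = ½Mv² + ½I(v/R)² = ½(1+k)Mv² = Mv².
Conserving energy between top and bottom: Mv² = Mv₀² + Mgh, hence v² = v₀² + 2gh/(1+k).
v = √(1.82² + 2×10×3.47/2) = √38.01 ≈ 6.17 m/s.

v ≈ 6.17 m/s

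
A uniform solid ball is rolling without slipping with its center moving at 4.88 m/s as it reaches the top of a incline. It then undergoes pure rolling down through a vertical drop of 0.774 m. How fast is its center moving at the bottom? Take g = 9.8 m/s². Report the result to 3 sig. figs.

With I = (2/5)MR², the ratio k = I/(MR²) is 0.4.
Pure rolling means v = ωR; then KE = ½Mv² + ½I(v/R)² = ½(1+k)Mv² = (7/10)Mv².
Conserving energy between top and bottom: (7/10)Mv² = (7/10)Mv₀² + Mgh, hence v² = v₀² + 2gh/(1+k).
v = √(4.88² + 2×9.8×0.774/1.4) = √34.65 ≈ 5.89 m/s.

v ≈ 5.89 m/s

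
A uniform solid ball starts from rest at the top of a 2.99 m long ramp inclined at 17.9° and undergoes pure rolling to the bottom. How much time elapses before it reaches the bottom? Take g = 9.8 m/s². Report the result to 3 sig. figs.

t ≈ 1.67 s

Here I = (2/5)MR², so the shape factor k = I/(MR²) = 0.4.
Newton's second law down the slope: Mg sinθ − f = Ma. The torque equation fR = Iα (with α = a/R) gives f = kMa.
Hence a = g sinθ/(1+k) = 9.8×sin17.9°/1.4 = 2.151 m/s².
Starting from rest, L = ½at², so t = √(2L/a) = √(2×2.99/2.151) ≈ 1.67 s.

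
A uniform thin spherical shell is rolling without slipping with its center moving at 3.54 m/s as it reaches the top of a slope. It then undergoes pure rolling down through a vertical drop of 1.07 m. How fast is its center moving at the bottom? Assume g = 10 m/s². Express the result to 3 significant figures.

For this body I = (2/3)MR², i.e. k = I/(MR²) = 2/3.
Since it rolls without slipping, ω = v/R and KE = ½Mv² + ½Iω² = ½(1+k)Mv² = (5/6)Mv².
Conserving energy between top and bottom: (5/6)Mv² = (5/6)Mv₀² + Mgh, hence v² = v₀² + 2gh/(1+k).
v = √(3.54² + 2×10×1.07/1.667) = √25.37 ≈ 5.04 m/s.

v ≈ 5.04 m/s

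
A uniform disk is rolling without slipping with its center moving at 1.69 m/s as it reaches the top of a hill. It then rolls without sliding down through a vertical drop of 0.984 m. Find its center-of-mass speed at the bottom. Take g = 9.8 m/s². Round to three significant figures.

Here I = (1/2)MR², so the shape factor k = I/(MR²) = 0.5.
Pure rolling means v = ωR; then KE = ½Mv² + ½I(v/R)² = ½(1+k)Mv² = (3/4)Mv².
Conserving energy between top and bottom: (3/4)Mv² = (3/4)Mv₀² + Mgh, hence v² = v₀² + 2gh/(1+k).
v = √(1.69² + 2×9.8×0.984/1.5) = √15.71 ≈ 3.96 m/s.

v ≈ 3.96 m/s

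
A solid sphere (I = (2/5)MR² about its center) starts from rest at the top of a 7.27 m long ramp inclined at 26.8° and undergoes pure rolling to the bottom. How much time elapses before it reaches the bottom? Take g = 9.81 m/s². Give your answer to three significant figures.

For this body I = (2/5)MR², i.e. k = I/(MR²) = 0.4.
Newton's second law down the slope: Mg sinθ − f = Ma. The torque equation fR = Iα (with α = a/R) gives f = kMa.
Hence a = g sinθ/(1+k) = 9.81×sin26.8°/1.4 = 3.159 m/s².
With constant a from rest, t = √(2L/a) = √(2·7.27/3.159) ≈ 2.15 s.

t ≈ 2.15 s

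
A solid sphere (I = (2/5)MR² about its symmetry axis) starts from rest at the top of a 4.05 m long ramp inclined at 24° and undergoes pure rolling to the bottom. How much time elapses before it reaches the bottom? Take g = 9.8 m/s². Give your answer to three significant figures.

The moment of inertia is (2/5)MR², giving k ≡ I/(MR²) = 0.4.
Along the incline Mg sinθ − f = Ma, and torque about the center fR = Iα = kMR²(a/R) gives f = kMa.
Hence a = g sinθ/(1+k) = 9.8×sin24°/1.4 = 2.847 m/s².
With constant a from rest, t = √(2L/a) = √(2·4.05/2.847) ≈ 1.69 s.

t ≈ 1.69 s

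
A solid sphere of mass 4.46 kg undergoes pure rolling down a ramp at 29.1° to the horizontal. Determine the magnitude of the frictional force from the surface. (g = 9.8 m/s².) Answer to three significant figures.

With I = (2/5)MR², the ratio k = I/(MR²) is 0.4.
Newton's second law down the slope: Mg sinθ − f = Ma. The torque equation fR = Iα (with α = a/R) gives f = kMa.
Combining, a = g sinθ/(1+k) and f = kMa = kMg sinθ/(1+k).
f = 0.4 × 4.46 × 9.8 × sin29.1° / 1.4 ≈ 6.07 N.

f ≈ 6.07 N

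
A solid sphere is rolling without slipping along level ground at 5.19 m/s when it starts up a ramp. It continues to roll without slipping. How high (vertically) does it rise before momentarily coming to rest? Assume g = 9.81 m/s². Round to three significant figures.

For this body I = (2/5)MR², i.e. k = I/(MR²) = 0.4.
Rolling without slipping gives ω = v/R, so the total kinetic energy is ½Mv² + ½Iω² = ½(1+k)Mv² = (7/10)Mv².
All of this converts to potential energy at the highest point: (7/10)Mv₀² = Mgh.
Thus h = (1+k)v₀²/(2g) = 1.4 × 5.19² / (2 × 9.81) ≈ 1.92 m.

h ≈ 1.92 m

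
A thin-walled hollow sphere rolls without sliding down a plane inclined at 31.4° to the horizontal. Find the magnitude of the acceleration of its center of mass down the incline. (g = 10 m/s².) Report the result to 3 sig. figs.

For this body I = (2/3)MR², i.e. k = I/(MR²) = 2/3.
Translational: Mg sinθ − f = Ma. Rotational about the CM: fR = Iα = kMRa, so f = kMa.
Eliminating f: Mg sinθ = (1+k)Ma, so a = g sinθ/(1+k) = 10 × sin31.4° / 1.667 ≈ 3.13 m/s².

a ≈ 3.13 m/s²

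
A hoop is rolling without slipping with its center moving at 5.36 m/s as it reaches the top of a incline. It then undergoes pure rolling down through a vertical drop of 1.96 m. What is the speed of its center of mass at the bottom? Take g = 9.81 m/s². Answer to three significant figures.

v ≈ 6.93 m/s

For this body I = MR², i.e. k = I/(MR²) = 1.
Pure rolling means v = ωR; then KE = ½Mv² + ½I(v/R)² = ½(1+k)Mv² = Mv².
Energy conservation: Mv₀² + Mgh = Mv², so v² = v₀² + 2gh/(1+k).
v = √(5.36² + 2×9.81×1.96/2) = √47.96 ≈ 6.93 m/s.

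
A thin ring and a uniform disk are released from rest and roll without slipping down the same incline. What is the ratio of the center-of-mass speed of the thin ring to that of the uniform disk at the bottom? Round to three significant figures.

v_ratio ≈ 0.866

Each satisfies Mgh = ½(1+k)Mv² with k = I/(MR²), so v ∝ 1/√(1+k).
For the thin ring k = 1; for the uniform disk k = 0.5.
v₁/v₂ = √((1+k₂)/(1+k₁)) = √(1.5/2) ≈ 0.866.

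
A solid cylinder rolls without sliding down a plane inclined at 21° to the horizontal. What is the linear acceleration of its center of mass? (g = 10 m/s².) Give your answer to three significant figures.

For this body I = (1/2)MR², i.e. k = I/(MR²) = 0.5.
Newton's second law down the slope: Mg sinθ − f = Ma. The torque equation fR = Iα (with α = a/R) gives f = kMa.
Eliminating f: Mg sinθ = (1+k)Ma, so a = g sinθ/(1+k) = 10 × sin21° / 1.5 ≈ 2.39 m/s².

a ≈ 2.39 m/s²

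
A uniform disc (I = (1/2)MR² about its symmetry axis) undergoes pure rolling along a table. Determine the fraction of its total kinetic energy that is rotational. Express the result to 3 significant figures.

Here I = (1/2)MR², so the shape factor k = I/(MR²) = 0.5.
Since ω = v/R, the translational part is ½Mv² and the rotational part is ½I(v/R)² = ½kMv²; the total is ½(1+k)Mv².
The rotational fraction is therefore k/(1+k) = 0.5/1.5 ≈ 0.333.

fraction ≈ 0.333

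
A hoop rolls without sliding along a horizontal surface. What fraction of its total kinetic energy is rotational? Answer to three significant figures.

For this body I = MR², i.e. k = I/(MR²) = 1.
Since ω = v/R, the translational part is ½Mv² and the rotational part is ½I(v/R)² = ½kMv²; the total is ½(1+k)Mv².
The rotational fraction is therefore k/(1+k) = 1/2 ≈ 0.500.

fraction ≈ 0.500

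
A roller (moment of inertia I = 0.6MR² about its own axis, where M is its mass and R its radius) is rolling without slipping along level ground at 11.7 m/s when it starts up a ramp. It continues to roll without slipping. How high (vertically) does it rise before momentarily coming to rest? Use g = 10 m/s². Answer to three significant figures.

h ≈ 11.0 m

With I = 0.6MR², the ratio k = I/(MR²) is 0.6.
Pure rolling means v = ωR; then KE = ½Mv² + ½I(v/R)² = ½(1+k)Mv² = (4/5)Mv².
At the top the kinetic energy is zero, so (4/5)Mv₀² = Mgh.
Thus h = (1+k)v₀²/(2g) = 1.6 × 11.7² / (2 × 10) ≈ 11.0 m.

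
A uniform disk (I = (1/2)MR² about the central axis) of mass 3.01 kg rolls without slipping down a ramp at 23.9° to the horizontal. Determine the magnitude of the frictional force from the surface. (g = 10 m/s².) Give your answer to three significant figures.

f ≈ 4.06 N

The moment of inertia is (1/2)MR², giving k ≡ I/(MR²) = 0.5.
Newton's second law down the slope: Mg sinθ − f = Ma. The torque equation fR = Iα (with α = a/R) gives f = kMa.
Combining, a = g sinθ/(1+k) and f = kMa = kMg sinθ/(1+k).
f = 0.5 × 3.01 × 10 × sin23.9° / 1.5 ≈ 4.06 N.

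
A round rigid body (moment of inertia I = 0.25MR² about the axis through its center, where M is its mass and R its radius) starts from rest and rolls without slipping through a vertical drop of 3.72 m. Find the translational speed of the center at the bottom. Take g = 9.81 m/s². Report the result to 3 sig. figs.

v ≈ 7.64 m/s

The moment of inertia is 0.25MR², giving k ≡ I/(MR²) = 0.25.
Rolling without slipping gives ω = v/R, so the total kinetic energy is ½Mv² + ½Iω² = ½(1+k)Mv² = (5/8)Mv².
Setting Mgh = (5/8)Mv² gives v = √(2gh/(1+k)) = √(2·9.81·3.72/1.25) ≈ 7.64 m/s.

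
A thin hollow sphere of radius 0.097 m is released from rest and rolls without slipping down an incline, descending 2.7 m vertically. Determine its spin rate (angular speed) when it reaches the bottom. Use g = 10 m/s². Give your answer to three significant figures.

Here I = (2/3)MR², so the shape factor k = I/(MR²) = 2/3.
Rolling without slipping gives ω = v/R, so the total kinetic energy is ½Mv² + ½Iω² = ½(1+k)Mv² = (5/6)Mv².
Energy conservation Mgh = ½(1+k)Mv² gives v = √(2gh/(1+k)) = √(2 × 10 × 2.7 / 1.667) = 5.692 m/s.
Then ω = v/R = 5.692 / 0.097 ≈ 58.7 rad/s.

ω ≈ 58.7 rad/s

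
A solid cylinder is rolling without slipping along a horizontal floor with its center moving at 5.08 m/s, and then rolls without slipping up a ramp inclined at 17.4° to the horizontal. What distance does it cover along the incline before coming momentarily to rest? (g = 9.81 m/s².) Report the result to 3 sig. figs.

With I = (1/2)MR², the ratio k = I/(MR²) is 0.5.
Pure rolling means v = ωR; then KE = ½Mv² + ½I(v/R)² = ½(1+k)Mv² = (3/4)Mv².
Setting this equal to Mgh gives the vertical rise h = (1+k)v₀²/(2g) = 1.5×5.08²/(2×9.81) = 1.973 m.
Along the incline, d = h/sinθ = 1.973/sin17.4° ≈ 6.60 m.

d ≈ 6.60 m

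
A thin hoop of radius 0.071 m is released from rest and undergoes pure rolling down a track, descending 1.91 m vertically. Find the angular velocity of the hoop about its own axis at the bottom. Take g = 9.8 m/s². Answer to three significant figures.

The moment of inertia is MR², giving k ≡ I/(MR²) = 1.
Since it rolls without slipping, ω = v/R and KE = ½Mv² + ½Iω² = ½(1+k)Mv² = Mv².
Energy conservation Mgh = ½(1+k)Mv² gives v = √(2gh/(1+k)) = √(2 × 9.8 × 1.91 / 2) = 4.326 m/s.
The angular speed follows from ω = v/R = 4.326/0.071 ≈ 60.9 rad/s.

ω ≈ 60.9 rad/s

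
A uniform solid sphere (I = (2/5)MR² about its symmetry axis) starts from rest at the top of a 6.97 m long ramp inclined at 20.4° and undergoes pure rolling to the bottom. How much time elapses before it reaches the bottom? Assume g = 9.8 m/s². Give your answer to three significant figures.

For this body I = (2/5)MR², i.e. k = I/(MR²) = 0.4.
Along the incline Mg sinθ − f = Ma, and torque about the center fR = Iα = kMR²(a/R) gives f = kMa.
Hence a = g sinθ/(1+k) = 9.8×sin20.4°/1.4 = 2.44 m/s².
With constant a from rest, t = √(2L/a) = √(2·6.97/2.44) ≈ 2.39 s.

t ≈ 2.39 s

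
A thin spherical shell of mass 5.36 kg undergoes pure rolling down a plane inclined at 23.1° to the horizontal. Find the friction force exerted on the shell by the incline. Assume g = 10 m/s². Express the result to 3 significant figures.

f ≈ 8.41 N

The moment of inertia is (2/3)MR², giving k ≡ I/(MR²) = 2/3.
Newton's second law down the slope: Mg sinθ − f = Ma. The torque equation fR = Iα (with α = a/R) gives f = kMa.
Combining, a = g sinθ/(1+k) and f = kMa = kMg sinθ/(1+k).
f = (2/3) × 5.36 × 10 × sin23.1° / 1.667 ≈ 8.41 N.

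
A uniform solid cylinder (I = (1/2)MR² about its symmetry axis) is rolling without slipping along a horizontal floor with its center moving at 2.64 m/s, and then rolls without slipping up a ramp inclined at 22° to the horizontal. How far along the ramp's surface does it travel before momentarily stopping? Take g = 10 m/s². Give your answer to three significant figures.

d ≈ 1.40 m

Here I = (1/2)MR², so the shape factor k = I/(MR²) = 0.5.
Since it rolls without slipping, ω = v/R and KE = ½Mv² + ½Iω² = ½(1+k)Mv² = (3/4)Mv².
Setting this equal to Mgh gives the vertical rise h = (1+k)v₀²/(2g) = 1.5×2.64²/(2×10) = 0.5227 m.
The distance along the slope is d = h/sinθ = 0.5227/sin22° ≈ 1.40 m.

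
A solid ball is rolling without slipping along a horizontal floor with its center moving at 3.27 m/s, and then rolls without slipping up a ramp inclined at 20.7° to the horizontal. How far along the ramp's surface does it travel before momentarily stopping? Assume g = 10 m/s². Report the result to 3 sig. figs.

The moment of inertia is (2/5)MR², giving k ≡ I/(MR²) = 0.4.
Rolling without slipping gives ω = v/R, so the total kinetic energy is ½Mv² + ½Iω² = ½(1+k)Mv² = (7/10)Mv².
Setting this equal to Mgh gives the vertical rise h = (1+k)v₀²/(2g) = 1.4×3.27²/(2×10) = 0.7485 m.
Along the incline, d = h/sinθ = 0.7485/sin20.7° ≈ 2.12 m.

d ≈ 2.12 m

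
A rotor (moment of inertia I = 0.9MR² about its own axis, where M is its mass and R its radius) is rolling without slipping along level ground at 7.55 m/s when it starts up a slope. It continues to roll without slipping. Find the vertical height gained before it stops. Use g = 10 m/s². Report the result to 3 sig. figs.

With I = 0.9MR², the ratio k = I/(MR²) is 0.9.
Since it rolls without slipping, ω = v/R and KE = ½Mv² + ½Iω² = ½(1+k)Mv² = (19/20)Mv².
At the top the kinetic energy is zero, so (19/20)Mv₀² = Mgh.
Thus h = (1+k)v₀²/(2g) = 1.9 × 7.55² / (2 × 10) ≈ 5.42 m.

h ≈ 5.42 m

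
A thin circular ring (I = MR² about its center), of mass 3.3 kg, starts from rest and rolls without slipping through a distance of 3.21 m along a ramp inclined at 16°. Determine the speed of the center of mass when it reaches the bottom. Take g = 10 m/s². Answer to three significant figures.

v ≈ 2.97 m/s

The moment of inertia is MR², giving k ≡ I/(MR²) = 1.
Pure rolling means v = ωR; then KE = ½Mv² + ½I(v/R)² = ½(1+k)Mv² = Mv².
The vertical drop is h = L sinθ = 3.21 × sin16° = 0.8848 m.
Setting Mgh = Mv² gives v = √(2gh/(1+k)) = √(2·10·0.8848/2) ≈ 2.97 m/s.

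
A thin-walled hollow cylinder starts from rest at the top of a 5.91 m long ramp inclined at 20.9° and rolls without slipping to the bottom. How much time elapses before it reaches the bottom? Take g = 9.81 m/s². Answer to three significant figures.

t ≈ 2.60 s

With I = MR², the ratio k = I/(MR²) is 1.
Newton's second law down the slope: Mg sinθ − f = Ma. The torque equation fR = Iα (with α = a/R) gives f = kMa.
Hence a = g sinθ/(1+k) = 9.81×sin20.9°/2 = 1.75 m/s².
With constant a from rest, t = √(2L/a) = √(2·5.91/1.75) ≈ 2.60 s.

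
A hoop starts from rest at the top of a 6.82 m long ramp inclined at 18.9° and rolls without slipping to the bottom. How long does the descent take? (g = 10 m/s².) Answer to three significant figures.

Here I = MR², so the shape factor k = I/(MR²) = 1.
Along the incline Mg sinθ − f = Ma, and torque about the center fR = Iα = kMR²(a/R) gives f = kMa.
Hence a = g sinθ/(1+k) = 10×sin18.9°/2 = 1.62 m/s².
Starting from rest, L = ½at², so t = √(2L/a) = √(2×6.82/1.62) ≈ 2.90 s.

t ≈ 2.90 s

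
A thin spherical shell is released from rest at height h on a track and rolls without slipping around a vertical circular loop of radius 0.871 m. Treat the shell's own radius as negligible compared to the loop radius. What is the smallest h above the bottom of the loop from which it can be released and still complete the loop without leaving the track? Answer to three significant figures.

h_min ≈ 2.47 m

Here I = (2/3)MR², so the shape factor k = I/(MR²) = 2/3.
At the top of the loop, the minimum-contact condition is Mg = Mv_top²/r, so v_top² = gr.
With ω = v/R, the kinetic energy at speed v is ½(1+k)Mv² = (5/6)Mv².
Energy conservation from release (height h) to the top (height 2r): Mgh = Mg(2r) + (5/6)M·gr.
Thus h_min = 2r + (1+k)r/2 = r(2 + 1.667/2) = 0.871 × 2.833 ≈ 2.47 m.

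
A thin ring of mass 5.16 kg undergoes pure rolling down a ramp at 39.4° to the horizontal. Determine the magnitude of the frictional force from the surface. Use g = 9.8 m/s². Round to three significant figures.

f ≈ 16.0 N

The moment of inertia is MR², giving k ≡ I/(MR²) = 1.
Newton's second law down the slope: Mg sinθ − f = Ma. The torque equation fR = Iα (with α = a/R) gives f = kMa.
Combining, a = g sinθ/(1+k) and f = kMa = kMg sinθ/(1+k).
f = 1 × 5.16 × 9.8 × sin39.4° / 2 ≈ 16.0 N.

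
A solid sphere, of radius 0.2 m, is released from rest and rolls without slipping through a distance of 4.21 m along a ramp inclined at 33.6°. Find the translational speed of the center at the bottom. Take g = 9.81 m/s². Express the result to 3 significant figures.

For this body I = (2/5)MR², i.e. k = I/(MR²) = 0.4.
Rolling without slipping gives ω = v/R, so the total kinetic energy is ½Mv² + ½Iω² = ½(1+k)Mv² = (7/10)Mv².
The vertical drop is h = L sinθ = 4.21 × sin33.6° = 2.33 m.
Energy conservation: Mgh = (7/10)Mv², so v = √(2gh/(1+k)) = √(2 × 9.81 × 2.33 / 1.4) ≈ 5.71 m/s.

v ≈ 5.71 m/s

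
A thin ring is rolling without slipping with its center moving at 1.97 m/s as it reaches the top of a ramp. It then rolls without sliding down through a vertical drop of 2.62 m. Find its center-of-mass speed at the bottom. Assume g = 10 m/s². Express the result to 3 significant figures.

With I = MR², the ratio k = I/(MR²) is 1.
Rolling without slipping gives ω = v/R, so the total kinetic energy is ½Mv² + ½Iω² = ½(1+k)Mv² = Mv².
Conserving energy between top and bottom: Mv² = Mv₀² + Mgh, hence v² = v₀² + 2gh/(1+k).
v = √(1.97² + 2×10×2.62/2) = √30.08 ≈ 5.48 m/s.

v ≈ 5.48 m/s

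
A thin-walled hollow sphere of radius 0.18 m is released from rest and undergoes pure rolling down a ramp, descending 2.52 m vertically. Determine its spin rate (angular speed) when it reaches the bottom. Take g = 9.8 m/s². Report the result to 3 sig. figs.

ω ≈ 30.2 rad/s

Here I = (2/3)MR², so the shape factor k = I/(MR²) = 2/3.
Since it rolls without slipping, ω = v/R and KE = ½Mv² + ½Iω² = ½(1+k)Mv² = (5/6)Mv².
Energy conservation Mgh = ½(1+k)Mv² gives v = √(2gh/(1+k)) = √(2 × 9.8 × 2.52 / 1.667) = 5.444 m/s.
The angular speed follows from ω = v/R = 5.444/0.18 ≈ 30.2 rad/s.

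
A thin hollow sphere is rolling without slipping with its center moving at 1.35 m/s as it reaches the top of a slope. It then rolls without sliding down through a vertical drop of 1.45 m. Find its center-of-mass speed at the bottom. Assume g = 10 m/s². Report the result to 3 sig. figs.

With I = (2/3)MR², the ratio k = I/(MR²) is 2/3.
Rolling without slipping gives ω = v/R, so the total kinetic energy is ½Mv² + ½Iω² = ½(1+k)Mv² = (5/6)Mv².
Conserving energy between top and bottom: (5/6)Mv² = (5/6)Mv₀² + Mgh, hence v² = v₀² + 2gh/(1+k).
v = √(1.35² + 2×10×1.45/1.667) = √19.22 ≈ 4.38 m/s.

v ≈ 4.38 m/s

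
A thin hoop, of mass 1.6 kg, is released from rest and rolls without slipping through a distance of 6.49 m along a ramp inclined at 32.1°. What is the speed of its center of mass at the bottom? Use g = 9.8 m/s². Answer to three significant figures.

Here I = MR², so the shape factor k = I/(MR²) = 1.
The rolling condition ω = v/R makes the rotational term ½I(v/R)² = ½kMv², so KE_total = ½(1+k)Mv² = Mv².
The vertical drop is h = L sinθ = 6.49 × sin32.1° = 3.449 m.
Setting Mgh = Mv² gives v = √(2gh/(1+k)) = √(2·9.8·3.449/2) ≈ 5.81 m/s.

v ≈ 5.81 m/s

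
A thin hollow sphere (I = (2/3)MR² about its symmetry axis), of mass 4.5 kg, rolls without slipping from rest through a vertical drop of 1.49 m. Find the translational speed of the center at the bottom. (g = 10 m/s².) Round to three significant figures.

v ≈ 4.23 m/s

Here I = (2/3)MR², so the shape factor k = I/(MR²) = 2/3.
The rolling condition ω = v/R makes the rotational term ½I(v/R)² = ½kMv², so KE_total = ½(1+k)Mv² = (5/6)Mv².
Energy conservation: Mgh = (5/6)Mv², so v = √(2gh/(1+k)) = √(2 × 10 × 1.49 / 1.667) ≈ 4.23 m/s.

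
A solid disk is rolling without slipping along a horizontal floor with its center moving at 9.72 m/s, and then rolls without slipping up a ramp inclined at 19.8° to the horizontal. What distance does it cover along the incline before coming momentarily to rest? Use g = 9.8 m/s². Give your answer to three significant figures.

With I = (1/2)MR², the ratio k = I/(MR²) is 0.5.
Since it rolls without slipping, ω = v/R and KE = ½Mv² + ½Iω² = ½(1+k)Mv² = (3/4)Mv².
Setting this equal to Mgh gives the vertical rise h = (1+k)v₀²/(2g) = 1.5×9.72²/(2×9.8) = 7.23 m.
Along the incline, d = h/sinθ = 7.23/sin19.8° ≈ 21.3 m.

d ≈ 21.3 m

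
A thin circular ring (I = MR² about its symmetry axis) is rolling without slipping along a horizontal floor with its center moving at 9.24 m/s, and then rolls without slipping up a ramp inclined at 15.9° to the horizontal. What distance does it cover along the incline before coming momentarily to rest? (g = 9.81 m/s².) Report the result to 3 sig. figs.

Here I = MR², so the shape factor k = I/(MR²) = 1.
Rolling without slipping gives ω = v/R, so the total kinetic energy is ½Mv² + ½Iω² = ½(1+k)Mv² = Mv².
Setting this equal to Mgh gives the vertical rise h = (1+k)v₀²/(2g) = 2×9.24²/(2×9.81) = 8.703 m.
Along the incline, d = h/sinθ = 8.703/sin15.9° ≈ 31.8 m.

d ≈ 31.8 m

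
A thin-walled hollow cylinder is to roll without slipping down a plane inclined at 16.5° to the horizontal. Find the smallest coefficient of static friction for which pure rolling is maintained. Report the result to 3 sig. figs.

With I = MR², the ratio k = I/(MR²) is 1.
Newton's second law down the slope: Mg sinθ − f = Ma. The torque equation fR = Iα (with α = a/R) gives f = kMa.
These give a = g sinθ/(1+k) and the required friction f = kMg sinθ/(1+k).
With N = Mg cosθ, the no-slip condition f ≤ μN gives μ_min = f/N = k tanθ/(1+k).
μ_min = 1 × tan16.5° / 2 ≈ 0.148.

μ_min ≈ 0.148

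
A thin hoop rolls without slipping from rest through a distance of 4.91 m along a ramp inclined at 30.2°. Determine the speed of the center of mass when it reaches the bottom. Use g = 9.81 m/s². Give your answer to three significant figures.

With I = MR², the ratio k = I/(MR²) is 1.
Pure rolling means v = ωR; then KE = ½Mv² + ½I(v/R)² = ½(1+k)Mv² = Mv².
The vertical drop is h = L sinθ = 4.91 × sin30.2° = 2.47 m.
Energy conservation: Mgh = Mv², so v = √(2gh/(1+k)) = √(2 × 9.81 × 2.47 / 2) ≈ 4.92 m/s.

v ≈ 4.92 m/s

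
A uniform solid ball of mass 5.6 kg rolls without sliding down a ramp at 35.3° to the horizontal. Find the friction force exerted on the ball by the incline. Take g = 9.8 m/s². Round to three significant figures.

f ≈ 9.06 N

For this body I = (2/5)MR², i.e. k = I/(MR²) = 0.4.
Translational: Mg sinθ − f = Ma. Rotational about the CM: fR = Iα = kMRa, so f = kMa.
Combining, a = g sinθ/(1+k) and f = kMa = kMg sinθ/(1+k).
f = 0.4 × 5.6 × 9.8 × sin35.3° / 1.4 ≈ 9.06 N.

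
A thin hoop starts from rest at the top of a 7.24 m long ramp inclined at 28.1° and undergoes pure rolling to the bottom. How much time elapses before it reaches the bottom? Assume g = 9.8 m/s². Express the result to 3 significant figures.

t ≈ 2.50 s

Here I = MR², so the shape factor k = I/(MR²) = 1.
Translational: Mg sinθ − f = Ma. Rotational about the CM: fR = Iα = kMRa, so f = kMa.
Hence a = g sinθ/(1+k) = 9.8×sin28.1°/2 = 2.308 m/s².
Starting from rest, L = ½at², so t = √(2L/a) = √(2×7.24/2.308) ≈ 2.50 s.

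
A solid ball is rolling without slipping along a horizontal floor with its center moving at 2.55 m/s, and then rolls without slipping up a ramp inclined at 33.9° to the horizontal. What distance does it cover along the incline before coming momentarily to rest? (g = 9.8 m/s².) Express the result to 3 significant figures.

d ≈ 0.833 m

With I = (2/5)MR², the ratio k = I/(MR²) is 0.4.
Rolling without slipping gives ω = v/R, so the total kinetic energy is ½Mv² + ½Iω² = ½(1+k)Mv² = (7/10)Mv².
Setting this equal to Mgh gives the vertical rise h = (1+k)v₀²/(2g) = 1.4×2.55²/(2×9.8) = 0.4645 m.
The distance along the slope is d = h/sinθ = 0.4645/sin33.9° ≈ 0.833 m.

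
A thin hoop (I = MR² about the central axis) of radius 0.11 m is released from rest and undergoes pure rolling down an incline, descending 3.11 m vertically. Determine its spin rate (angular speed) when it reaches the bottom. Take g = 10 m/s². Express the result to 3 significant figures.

ω ≈ 50.7 rad/s

With I = MR², the ratio k = I/(MR²) is 1.
The rolling condition ω = v/R makes the rotational term ½I(v/R)² = ½kMv², so KE_total = ½(1+k)Mv² = Mv².
Energy conservation Mgh = ½(1+k)Mv² gives v = √(2gh/(1+k)) = √(2 × 10 × 3.11 / 2) = 5.577 m/s.
The angular speed follows from ω = v/R = 5.577/0.11 ≈ 50.7 rad/s.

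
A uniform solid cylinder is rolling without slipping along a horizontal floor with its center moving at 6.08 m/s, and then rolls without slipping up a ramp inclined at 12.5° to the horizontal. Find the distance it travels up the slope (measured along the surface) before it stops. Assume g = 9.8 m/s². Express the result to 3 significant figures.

d ≈ 13.1 m

With I = (1/2)MR², the ratio k = I/(MR²) is 0.5.
The rolling condition ω = v/R makes the rotational term ½I(v/R)² = ½kMv², so KE_total = ½(1+k)Mv² = (3/4)Mv².
Setting this equal to Mgh gives the vertical rise h = (1+k)v₀²/(2g) = 1.5×6.08²/(2×9.8) = 2.829 m.
The distance along the slope is d = h/sinθ = 2.829/sin12.5° ≈ 13.1 m.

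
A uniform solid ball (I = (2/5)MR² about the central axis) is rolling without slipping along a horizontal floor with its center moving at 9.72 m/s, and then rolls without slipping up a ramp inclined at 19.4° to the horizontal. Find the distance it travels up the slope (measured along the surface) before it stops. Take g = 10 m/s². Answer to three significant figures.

With I = (2/5)MR², the ratio k = I/(MR²) is 0.4.
Pure rolling means v = ωR; then KE = ½Mv² + ½I(v/R)² = ½(1+k)Mv² = (7/10)Mv².
Setting this equal to Mgh gives the vertical rise h = (1+k)v₀²/(2g) = 1.4×9.72²/(2×10) = 6.613 m.
Along the incline, d = h/sinθ = 6.613/sin19.4° ≈ 19.9 m.

d ≈ 19.9 m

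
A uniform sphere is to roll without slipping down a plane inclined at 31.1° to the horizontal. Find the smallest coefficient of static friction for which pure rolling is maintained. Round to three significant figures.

Here I = (2/5)MR², so the shape factor k = I/(MR²) = 0.4.
Newton's second law down the slope: Mg sinθ − f = Ma. The torque equation fR = Iα (with α = a/R) gives f = kMa.
These give a = g sinθ/(1+k) and the required friction f = kMg sinθ/(1+k).
The normal force is N = Mg cosθ, so μ_min = f/N = k tanθ/(1+k).
μ_min = 0.4 × tan31.1° / 1.4 ≈ 0.172.

μ_min ≈ 0.172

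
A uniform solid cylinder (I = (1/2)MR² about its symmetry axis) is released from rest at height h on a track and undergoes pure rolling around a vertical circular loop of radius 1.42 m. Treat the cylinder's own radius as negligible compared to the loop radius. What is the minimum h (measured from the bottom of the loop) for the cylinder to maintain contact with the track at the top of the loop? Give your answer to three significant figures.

h_min ≈ 3.91 m

Here I = (1/2)MR², so the shape factor k = I/(MR²) = 0.5.
At the top of the loop, the minimum-contact condition is Mg = Mv_top²/r, so v_top² = gr.
With ω = v/R, the kinetic energy at speed v is ½(1+k)Mv² = (3/4)Mv².
Energy conservation from release (height h) to the top (height 2r): Mgh = Mg(2r) + (3/4)M·gr.
Thus h_min = 2r + (1+k)r/2 = r(2 + 1.5/2) = 1.42 × 2.75 ≈ 3.91 m.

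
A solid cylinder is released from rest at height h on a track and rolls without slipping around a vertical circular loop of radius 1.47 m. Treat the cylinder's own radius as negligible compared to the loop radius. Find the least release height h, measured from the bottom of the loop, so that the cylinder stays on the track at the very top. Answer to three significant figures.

Here I = (1/2)MR², so the shape factor k = I/(MR²) = 0.5.
At the top of the loop, the minimum-contact condition is Mg = Mv_top²/r, so v_top² = gr.
With ω = v/R, the kinetic energy at speed v is ½(1+k)Mv² = (3/4)Mv².
Energy conservation from release (height h) to the top (height 2r): Mgh = Mg(2r) + (3/4)M·gr.
Thus h_min = 2r + (1+k)r/2 = r(2 + 1.5/2) = 1.47 × 2.75 ≈ 4.04 m.

h_min ≈ 4.04 m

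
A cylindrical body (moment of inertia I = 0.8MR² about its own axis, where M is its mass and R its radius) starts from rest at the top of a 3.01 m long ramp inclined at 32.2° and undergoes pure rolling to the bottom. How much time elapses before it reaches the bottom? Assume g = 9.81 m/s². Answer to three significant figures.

With I = 0.8MR², the ratio k = I/(MR²) is 0.8.
Translational: Mg sinθ − f = Ma. Rotational about the CM: fR = Iα = kMRa, so f = kMa.
Hence a = g sinθ/(1+k) = 9.81×sin32.2°/1.8 = 2.904 m/s².
Starting from rest, L = ½at², so t = √(2L/a) = √(2×3.01/2.904) ≈ 1.44 s.

t ≈ 1.44 s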